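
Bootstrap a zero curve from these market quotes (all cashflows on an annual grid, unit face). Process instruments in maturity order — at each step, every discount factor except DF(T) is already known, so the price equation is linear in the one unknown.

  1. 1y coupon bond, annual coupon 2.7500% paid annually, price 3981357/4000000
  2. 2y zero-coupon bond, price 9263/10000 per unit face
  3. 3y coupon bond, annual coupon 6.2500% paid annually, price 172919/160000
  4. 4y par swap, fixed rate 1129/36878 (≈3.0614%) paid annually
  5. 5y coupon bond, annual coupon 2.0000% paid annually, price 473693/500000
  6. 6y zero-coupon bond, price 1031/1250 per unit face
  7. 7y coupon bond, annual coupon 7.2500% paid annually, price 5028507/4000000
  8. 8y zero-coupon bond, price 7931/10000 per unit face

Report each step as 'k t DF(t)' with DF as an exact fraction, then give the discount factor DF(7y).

1 1 9687/10000
2 2 9263/10000
3 3 9057/10000
4 4 8871/10000
5 5 1713/2000
6 6 1031/1250
7 7 2023/2500
8 8 7931/10000
DF(7y) = 2023/2500 ≈ 0.809200

step 1 [1y] bond c/1=11/400: DF=(3981357/4000000 − 11/400·(0))/(1+11/400) = 9687/10000 ≈ 0.968700
step 2 [2y] zero: DF = P = 9263/10000 ≈ 0.926300
step 3 [3y] bond c/1=1/16: DF=(172919/160000 − 1/16·(0.968700+0.926300))/(1+1/16) = 9057/10000 ≈ 0.905700
step 4 [4y] swap r/1=1129/36878: DF=(1 − 1129/36878·(0.968700+0.926300+0.905700))/(1+1129/36878) = 8871/10000 ≈ 0.887100
step 5 [5y] bond c/1=1/50: DF=(473693/500000 − 1/50·(0.968700+0.926300+0.905700+0.887100))/(1+1/50) = 1713/2000 ≈ 0.856500
step 6 [6y] zero: DF = P = 1031/1250 ≈ 0.824800
step 7 [7y] bond c/1=29/400: DF=(5028507/4000000 − 29/400·(0.968700+0.926300+0.905700+0.887100+0.856500+0.824800))/(1+29/400) = 2023/2500 ≈ 0.809200
step 8 [8y] zero: DF = P = 7931/10000 ≈ 0.793100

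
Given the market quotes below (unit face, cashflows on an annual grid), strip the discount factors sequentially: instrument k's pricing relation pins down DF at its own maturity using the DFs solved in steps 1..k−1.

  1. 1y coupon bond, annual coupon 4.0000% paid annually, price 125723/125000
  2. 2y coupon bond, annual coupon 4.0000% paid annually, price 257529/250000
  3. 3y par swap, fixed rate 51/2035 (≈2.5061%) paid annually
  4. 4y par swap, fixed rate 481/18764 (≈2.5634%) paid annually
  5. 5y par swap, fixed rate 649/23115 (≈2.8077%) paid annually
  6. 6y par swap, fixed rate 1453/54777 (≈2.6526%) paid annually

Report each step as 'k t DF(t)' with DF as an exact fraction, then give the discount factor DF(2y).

1 1 9671/10000
2 2 9533/10000
3 3 4643/5000
4 4 4519/5000
5 5 4351/5000
6 6 8547/10000
DF(2y) = 9533/10000 ≈ 0.953300

step 1 [1y] bond c/1=1/25: DF=(125723/125000 − 1/25·(0))/(1+1/25) = 9671/10000 ≈ 0.967100
step 2 [2y] bond c/1=1/25: DF=(257529/250000 − 1/25·(0.967100))/(1+1/25) = 9533/10000 ≈ 0.953300
step 3 [3y] swap r/1=51/2035: DF=(1 − 51/2035·(0.967100+0.953300))/(1+51/2035) = 4643/5000 ≈ 0.928600
step 4 [4y] swap r/1=481/18764: DF=(1 − 481/18764·(0.967100+0.953300+0.928600))/(1+481/18764) = 4519/5000 ≈ 0.903800
step 5 [5y] swap r/1=649/23115: DF=(1 − 649/23115·(0.967100+0.953300+0.928600+0.903800))/(1+649/23115) = 4351/5000 ≈ 0.870200
step 6 [6y] swap r/1=1453/54777: DF=(1 − 1453/54777·(0.967100+0.953300+0.928600+0.903800+0.870200))/(1+1453/54777) = 8547/10000 ≈ 0.854700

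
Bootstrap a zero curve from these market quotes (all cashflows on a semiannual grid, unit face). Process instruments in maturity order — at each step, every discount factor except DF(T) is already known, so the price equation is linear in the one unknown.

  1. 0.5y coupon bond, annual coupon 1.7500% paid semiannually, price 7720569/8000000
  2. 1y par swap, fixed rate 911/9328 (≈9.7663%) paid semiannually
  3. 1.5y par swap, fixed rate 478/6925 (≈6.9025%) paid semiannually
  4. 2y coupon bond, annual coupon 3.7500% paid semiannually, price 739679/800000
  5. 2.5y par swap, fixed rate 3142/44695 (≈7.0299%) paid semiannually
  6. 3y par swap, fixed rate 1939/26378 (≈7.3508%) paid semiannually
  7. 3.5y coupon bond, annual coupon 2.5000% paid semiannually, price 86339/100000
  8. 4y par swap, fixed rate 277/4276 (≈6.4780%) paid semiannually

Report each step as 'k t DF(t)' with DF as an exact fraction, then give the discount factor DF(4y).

step 1 [0.5y] bond c/2=7/800: DF=(7720569/8000000 − 7/800·(0))/(1+7/800) = 9567/10000 ≈ 0.956700
step 2 [1y] swap r/2=911/18656: DF=(1 − 911/18656·(0.956700))/(1+911/18656) = 9089/10000 ≈ 0.908900
step 3 [1.5y] swap r/2=239/6925: DF=(1 − 239/6925·(0.956700+0.908900))/(1+239/6925) = 2261/2500 ≈ 0.904400
step 4 [2y] bond c/2=3/160: DF=(739679/800000 − 3/160·(0.956700+0.908900+0.904400))/(1+3/160) = 4283/5000 ≈ 0.856600
step 5 [2.5y] swap r/2=1571/44695: DF=(1 − 1571/44695·(0.956700+0.908900+0.904400+0.856600))/(1+1571/44695) = 8429/10000 ≈ 0.842900
step 6 [3y] swap r/2=1939/52756: DF=(1 − 1939/52756·(0.956700+0.908900+0.904400+0.856600+0.842900))/(1+1939/52756) = 8061/10000 ≈ 0.806100
step 7 [3.5y] bond c/2=1/80: DF=(86339/100000 − 1/80·(0.956700+0.908900+0.904400+0.856600+0.842900+0.806100))/(1+1/80) = 1969/2500 ≈ 0.787600
step 8 [4y] swap r/2=277/8552: DF=(1 − 277/8552·(0.956700+0.908900+0.904400+0.856600+0.842900+0.806100+0.787600))/(1+277/8552) = 973/1250 ≈ 0.778400

1 1/2 9567/10000
2 1 9089/10000
3 3/2 2261/2500
4 2 4283/5000
5 5/2 8429/10000
6 3 8061/10000
7 7/2 1969/2500
8 4 973/1250
DF(4y) = 973/1250 ≈ 0.778400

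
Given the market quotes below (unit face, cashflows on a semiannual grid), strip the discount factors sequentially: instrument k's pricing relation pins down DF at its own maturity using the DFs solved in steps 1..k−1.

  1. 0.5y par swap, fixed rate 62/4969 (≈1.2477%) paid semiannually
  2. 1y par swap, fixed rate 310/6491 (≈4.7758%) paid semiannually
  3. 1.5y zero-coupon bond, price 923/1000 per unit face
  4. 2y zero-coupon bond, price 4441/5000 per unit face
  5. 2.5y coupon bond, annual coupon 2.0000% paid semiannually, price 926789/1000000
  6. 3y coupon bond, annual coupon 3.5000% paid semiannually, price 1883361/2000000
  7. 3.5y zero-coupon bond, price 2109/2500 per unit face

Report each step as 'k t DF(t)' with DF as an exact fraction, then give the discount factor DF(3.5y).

step 1 [0.5y] swap r/2=31/4969: DF=(1 − 31/4969·(0))/(1+31/4969) = 4969/5000 ≈ 0.993800
step 2 [1y] swap r/2=155/6491: DF=(1 − 155/6491·(0.993800))/(1+155/6491) = 1907/2000 ≈ 0.953500
step 3 [1.5y] zero: DF = P = 923/1000 ≈ 0.923000
step 4 [2y] zero: DF = P = 4441/5000 ≈ 0.888200
step 5 [2.5y] bond c/2=1/100: DF=(926789/1000000 − 1/100·(0.993800+0.953500+0.923000+0.888200))/(1+1/100) = 2201/2500 ≈ 0.880400
step 6 [3y] bond c/2=7/400: DF=(1883361/2000000 − 7/400·(0.993800+0.953500+0.923000+0.888200+0.880400))/(1+7/400) = 8457/10000 ≈ 0.845700
step 7 [3.5y] zero: DF = P = 2109/2500 ≈ 0.843600

1 1/2 4969/5000
2 1 1907/2000
3 3/2 923/1000
4 2 4441/5000
5 5/2 2201/2500
6 3 8457/10000
7 7/2 2109/2500
DF(3.5y) = 2109/2500 ≈ 0.843600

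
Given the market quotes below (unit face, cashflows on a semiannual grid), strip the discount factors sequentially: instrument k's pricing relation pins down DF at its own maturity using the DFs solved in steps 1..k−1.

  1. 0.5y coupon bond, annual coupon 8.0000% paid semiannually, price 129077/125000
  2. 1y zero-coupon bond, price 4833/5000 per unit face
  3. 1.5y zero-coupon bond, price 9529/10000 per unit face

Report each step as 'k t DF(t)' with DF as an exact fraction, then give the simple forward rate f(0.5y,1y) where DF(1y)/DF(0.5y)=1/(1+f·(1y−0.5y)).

1 1/2 9929/10000
2 1 4833/5000
3 3/2 9529/10000
f(0.5y,1y) = ((9929/10000)/(4833/5000) − 1)/(1/2) = 263/4833 ≈ 5.4418%

step 1 [0.5y] bond c/2=1/25: DF=(129077/125000 − 1/25·(0))/(1+1/25) = 9929/10000 ≈ 0.992900
step 2 [1y] zero: DF = P = 4833/5000 ≈ 0.966600
step 3 [1.5y] zero: DF = P = 9529/10000 ≈ 0.952900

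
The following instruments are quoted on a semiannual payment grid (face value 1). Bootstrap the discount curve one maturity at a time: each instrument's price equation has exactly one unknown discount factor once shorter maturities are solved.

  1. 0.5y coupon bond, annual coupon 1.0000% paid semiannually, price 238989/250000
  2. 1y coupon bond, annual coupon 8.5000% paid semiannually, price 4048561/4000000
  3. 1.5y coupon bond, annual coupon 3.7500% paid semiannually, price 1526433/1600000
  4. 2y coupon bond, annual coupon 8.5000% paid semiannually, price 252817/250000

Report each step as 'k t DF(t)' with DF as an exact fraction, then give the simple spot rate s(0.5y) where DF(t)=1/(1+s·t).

step 1 [0.5y] bond c/2=1/200: DF=(238989/250000 − 1/200·(0))/(1+1/200) = 1189/1250 ≈ 0.951200
step 2 [1y] bond c/2=17/400: DF=(4048561/4000000 − 17/400·(0.951200))/(1+17/400) = 9321/10000 ≈ 0.932100
step 3 [1.5y] bond c/2=3/160: DF=(1526433/1600000 − 3/160·(0.951200+0.932100))/(1+3/160) = 4509/5000 ≈ 0.901800
step 4 [2y] bond c/2=17/400: DF=(252817/250000 − 17/400·(0.951200+0.932100+0.901800))/(1+17/400) = 1713/2000 ≈ 0.856500

1 1/2 1189/1250
2 1 9321/10000
3 3/2 4509/5000
4 2 1713/2000
s(0.5y) = (1/(1189/1250) − 1)/(1/2) = 122/1189 ≈ 10.2607%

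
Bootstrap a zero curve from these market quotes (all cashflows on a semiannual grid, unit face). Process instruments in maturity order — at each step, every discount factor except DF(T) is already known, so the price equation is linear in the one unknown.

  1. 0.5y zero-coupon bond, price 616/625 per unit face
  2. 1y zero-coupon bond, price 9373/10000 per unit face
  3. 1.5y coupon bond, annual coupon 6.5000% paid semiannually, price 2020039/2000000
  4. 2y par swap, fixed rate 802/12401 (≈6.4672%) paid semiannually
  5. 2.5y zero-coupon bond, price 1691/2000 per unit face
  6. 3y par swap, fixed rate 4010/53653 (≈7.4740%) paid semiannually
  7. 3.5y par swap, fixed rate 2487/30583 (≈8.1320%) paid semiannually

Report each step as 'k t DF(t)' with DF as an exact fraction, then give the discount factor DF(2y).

1 1/2 616/625
2 1 9373/10000
3 3/2 9177/10000
4 2 8797/10000
5 5/2 1691/2000
6 3 1599/2000
7 7/2 7513/10000
DF(2y) = 8797/10000 ≈ 0.879700

step 1 [0.5y] zero: DF = P = 616/625 ≈ 0.985600
step 2 [1y] zero: DF = P = 9373/10000 ≈ 0.937300
step 3 [1.5y] bond c/2=13/400: DF=(2020039/2000000 − 13/400·(0.985600+0.937300))/(1+13/400) = 9177/10000 ≈ 0.917700
step 4 [2y] swap r/2=401/12401: DF=(1 − 401/12401·(0.985600+0.937300+0.917700))/(1+401/12401) = 8797/10000 ≈ 0.879700
step 5 [2.5y] zero: DF = P = 1691/2000 ≈ 0.845500
step 6 [3y] swap r/2=2005/53653: DF=(1 − 2005/53653·(0.985600+0.937300+0.917700+0.879700+0.845500))/(1+2005/53653) = 1599/2000 ≈ 0.799500
step 7 [3.5y] swap r/2=2487/61166: DF=(1 − 2487/61166·(0.985600+0.937300+0.917700+0.879700+0.845500+0.799500))/(1+2487/61166) = 7513/10000 ≈ 0.751300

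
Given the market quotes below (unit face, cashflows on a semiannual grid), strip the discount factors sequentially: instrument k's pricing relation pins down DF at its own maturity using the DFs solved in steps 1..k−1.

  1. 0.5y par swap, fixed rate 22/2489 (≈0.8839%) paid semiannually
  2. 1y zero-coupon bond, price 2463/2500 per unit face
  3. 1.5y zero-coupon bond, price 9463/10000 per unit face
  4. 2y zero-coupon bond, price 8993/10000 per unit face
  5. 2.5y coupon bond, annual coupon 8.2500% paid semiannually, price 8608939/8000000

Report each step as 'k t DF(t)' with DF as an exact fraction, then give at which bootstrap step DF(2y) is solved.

1 1/2 2489/2500
2 1 2463/2500
3 3/2 9463/10000
4 2 8993/10000
5 5/2 8819/10000
DF(2y) is solved at step 4

step 1 [0.5y] swap r/2=11/2489: DF=(1 − 11/2489·(0))/(1+11/2489) = 2489/2500 ≈ 0.995600
step 2 [1y] zero: DF = P = 2463/2500 ≈ 0.985200
step 3 [1.5y] zero: DF = P = 9463/10000 ≈ 0.946300
step 4 [2y] zero: DF = P = 8993/10000 ≈ 0.899300
step 5 [2.5y] bond c/2=33/800: DF=(8608939/8000000 − 33/800·(0.995600+0.985200+0.946300+0.899300))/(1+33/800) = 8819/10000 ≈ 0.881900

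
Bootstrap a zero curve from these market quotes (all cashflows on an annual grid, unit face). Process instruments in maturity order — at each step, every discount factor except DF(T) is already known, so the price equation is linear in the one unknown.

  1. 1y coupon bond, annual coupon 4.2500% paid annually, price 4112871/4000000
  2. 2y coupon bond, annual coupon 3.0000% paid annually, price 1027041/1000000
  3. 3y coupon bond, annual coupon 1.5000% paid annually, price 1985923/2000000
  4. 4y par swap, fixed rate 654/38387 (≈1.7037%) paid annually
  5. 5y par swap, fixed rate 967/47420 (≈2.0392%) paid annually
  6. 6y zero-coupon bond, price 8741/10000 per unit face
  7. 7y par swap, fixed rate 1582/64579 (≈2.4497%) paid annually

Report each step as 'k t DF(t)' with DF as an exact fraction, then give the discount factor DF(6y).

1 1 9863/10000
2 2 2421/2500
3 3 4747/5000
4 4 4673/5000
5 5 9033/10000
6 6 8741/10000
7 7 4209/5000
DF(6y) = 8741/10000 ≈ 0.874100

step 1 [1y] bond c/1=17/400: DF=(4112871/4000000 − 17/400·(0))/(1+17/400) = 9863/10000 ≈ 0.986300
step 2 [2y] bond c/1=3/100: DF=(1027041/1000000 − 3/100·(0.986300))/(1+3/100) = 2421/2500 ≈ 0.968400
step 3 [3y] bond c/1=3/200: DF=(1985923/2000000 − 3/200·(0.986300+0.968400))/(1+3/200) = 4747/5000 ≈ 0.949400
step 4 [4y] swap r/1=654/38387: DF=(1 − 654/38387·(0.986300+0.968400+0.949400))/(1+654/38387) = 4673/5000 ≈ 0.934600
step 5 [5y] swap r/1=967/47420: DF=(1 − 967/47420·(0.986300+0.968400+0.949400+0.934600))/(1+967/47420) = 9033/10000 ≈ 0.903300
step 6 [6y] zero: DF = P = 8741/10000 ≈ 0.874100
step 7 [7y] swap r/1=1582/64579: DF=(1 − 1582/64579·(0.986300+0.968400+0.949400+0.934600+0.903300+0.874100))/(1+1582/64579) = 4209/5000 ≈ 0.841800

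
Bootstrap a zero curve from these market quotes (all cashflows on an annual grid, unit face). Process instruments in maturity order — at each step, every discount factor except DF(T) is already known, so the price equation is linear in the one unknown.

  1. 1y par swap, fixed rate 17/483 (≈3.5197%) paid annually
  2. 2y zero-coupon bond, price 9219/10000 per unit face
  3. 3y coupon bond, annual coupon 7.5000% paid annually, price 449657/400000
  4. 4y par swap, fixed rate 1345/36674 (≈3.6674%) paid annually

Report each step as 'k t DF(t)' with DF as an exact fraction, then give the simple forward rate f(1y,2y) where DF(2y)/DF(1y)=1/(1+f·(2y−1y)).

1 1 483/500
2 2 9219/10000
3 3 457/500
4 4 1731/2000
f(1y,2y) = ((483/500)/(9219/10000) − 1)/(1) = 21/439 ≈ 4.7836%

step 1 [1y] swap r/1=17/483: DF=(1 − 17/483·(0))/(1+17/483) = 483/500 ≈ 0.966000
step 2 [2y] zero: DF = P = 9219/10000 ≈ 0.921900
step 3 [3y] bond c/1=3/40: DF=(449657/400000 − 3/40·(0.966000+0.921900))/(1+3/40) = 457/500 ≈ 0.914000
step 4 [4y] swap r/1=1345/36674: DF=(1 − 1345/36674·(0.966000+0.921900+0.914000))/(1+1345/36674) = 1731/2000 ≈ 0.865500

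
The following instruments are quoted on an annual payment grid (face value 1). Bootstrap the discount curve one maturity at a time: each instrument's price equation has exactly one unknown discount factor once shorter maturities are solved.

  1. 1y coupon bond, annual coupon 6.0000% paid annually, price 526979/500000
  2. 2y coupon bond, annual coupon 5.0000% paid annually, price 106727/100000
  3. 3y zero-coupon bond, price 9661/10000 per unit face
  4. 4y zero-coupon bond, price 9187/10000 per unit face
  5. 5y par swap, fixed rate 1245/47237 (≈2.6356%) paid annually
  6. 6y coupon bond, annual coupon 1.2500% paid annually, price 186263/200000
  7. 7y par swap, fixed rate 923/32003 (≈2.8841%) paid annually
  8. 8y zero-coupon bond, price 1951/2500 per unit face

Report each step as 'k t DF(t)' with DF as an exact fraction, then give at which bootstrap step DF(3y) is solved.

1 1 9943/10000
2 2 9691/10000
3 3 9661/10000
4 4 9187/10000
5 5 1751/2000
6 6 1723/2000
7 7 4077/5000
8 8 1951/2500
DF(3y) is solved at step 3

step 1 [1y] bond c/1=3/50: DF=(526979/500000 − 3/50·(0))/(1+3/50) = 9943/10000 ≈ 0.994300
step 2 [2y] bond c/1=1/20: DF=(106727/100000 − 1/20·(0.994300))/(1+1/20) = 9691/10000 ≈ 0.969100
step 3 [3y] zero: DF = P = 9661/10000 ≈ 0.966100
step 4 [4y] zero: DF = P = 9187/10000 ≈ 0.918700
step 5 [5y] swap r/1=1245/47237: DF=(1 − 1245/47237·(0.994300+0.969100+0.966100+0.918700))/(1+1245/47237) = 1751/2000 ≈ 0.875500
step 6 [6y] bond c/1=1/80: DF=(186263/200000 − 1/80·(0.994300+0.969100+0.966100+0.918700+0.875500))/(1+1/80) = 1723/2000 ≈ 0.861500
step 7 [7y] swap r/1=923/32003: DF=(1 − 923/32003·(0.994300+0.969100+0.966100+0.918700+0.875500+0.861500))/(1+923/32003) = 4077/5000 ≈ 0.815400
step 8 [8y] zero: DF = P = 1951/2500 ≈ 0.780400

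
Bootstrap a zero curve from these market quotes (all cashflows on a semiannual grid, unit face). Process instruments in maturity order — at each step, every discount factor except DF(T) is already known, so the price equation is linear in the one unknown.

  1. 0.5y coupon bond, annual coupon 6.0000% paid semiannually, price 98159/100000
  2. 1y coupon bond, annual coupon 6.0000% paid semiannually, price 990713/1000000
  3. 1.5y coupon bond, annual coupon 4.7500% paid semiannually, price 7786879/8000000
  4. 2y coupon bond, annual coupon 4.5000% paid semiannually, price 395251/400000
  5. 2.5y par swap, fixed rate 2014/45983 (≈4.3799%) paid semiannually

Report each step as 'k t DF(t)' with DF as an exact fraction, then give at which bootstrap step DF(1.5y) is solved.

1 1/2 953/1000
2 1 9341/10000
3 3/2 907/1000
4 2 9049/10000
5 5/2 8993/10000
DF(1.5y) is solved at step 3

step 1 [0.5y] bond c/2=3/100: DF=(98159/100000 − 3/100·(0))/(1+3/100) = 953/1000 ≈ 0.953000
step 2 [1y] bond c/2=3/100: DF=(990713/1000000 − 3/100·(0.953000))/(1+3/100) = 9341/10000 ≈ 0.934100
step 3 [1.5y] bond c/2=19/800: DF=(7786879/8000000 − 19/800·(0.953000+0.934100))/(1+19/800) = 907/1000 ≈ 0.907000
step 4 [2y] bond c/2=9/400: DF=(395251/400000 − 9/400·(0.953000+0.934100+0.907000))/(1+9/400) = 9049/10000 ≈ 0.904900
step 5 [2.5y] swap r/2=1007/45983: DF=(1 − 1007/45983·(0.953000+0.934100+0.907000+0.904900))/(1+1007/45983) = 8993/10000 ≈ 0.899300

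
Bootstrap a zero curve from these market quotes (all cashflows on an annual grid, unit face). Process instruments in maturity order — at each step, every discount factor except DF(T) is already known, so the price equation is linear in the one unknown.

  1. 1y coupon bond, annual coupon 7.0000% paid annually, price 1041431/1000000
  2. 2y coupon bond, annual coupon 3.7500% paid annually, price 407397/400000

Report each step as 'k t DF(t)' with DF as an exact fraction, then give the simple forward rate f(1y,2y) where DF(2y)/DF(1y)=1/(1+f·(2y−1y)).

1 1 9733/10000
2 2 1893/2000
f(1y,2y) = ((9733/10000)/(1893/2000) − 1)/(1) = 268/9465 ≈ 2.8315%

step 1 [1y] bond c/1=7/100: DF=(1041431/1000000 − 7/100·(0))/(1+7/100) = 9733/10000 ≈ 0.973300
step 2 [2y] bond c/1=3/80: DF=(407397/400000 − 3/80·(0.973300))/(1+3/80) = 1893/2000 ≈ 0.946500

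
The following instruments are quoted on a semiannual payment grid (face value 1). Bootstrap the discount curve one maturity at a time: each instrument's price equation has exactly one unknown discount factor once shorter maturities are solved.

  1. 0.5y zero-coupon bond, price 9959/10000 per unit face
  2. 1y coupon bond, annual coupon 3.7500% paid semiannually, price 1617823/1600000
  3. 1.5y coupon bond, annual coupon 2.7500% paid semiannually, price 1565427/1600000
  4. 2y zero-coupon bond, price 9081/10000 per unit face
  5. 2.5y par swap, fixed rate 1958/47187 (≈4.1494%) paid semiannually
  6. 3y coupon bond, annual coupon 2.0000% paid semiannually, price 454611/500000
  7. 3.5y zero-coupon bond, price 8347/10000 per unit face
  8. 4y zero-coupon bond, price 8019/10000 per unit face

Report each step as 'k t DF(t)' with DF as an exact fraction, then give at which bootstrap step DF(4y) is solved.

1 1/2 9959/10000
2 1 4871/5000
3 3/2 1173/1250
4 2 9081/10000
5 5/2 9021/10000
6 3 1707/2000
7 7/2 8347/10000
8 4 8019/10000
DF(4y) is solved at step 8

step 1 [0.5y] zero: DF = P = 9959/10000 ≈ 0.995900
step 2 [1y] bond c/2=3/160: DF=(1617823/1600000 − 3/160·(0.995900))/(1+3/160) = 4871/5000 ≈ 0.974200
step 3 [1.5y] bond c/2=11/800: DF=(1565427/1600000 − 11/800·(0.995900+0.974200))/(1+11/800) = 1173/1250 ≈ 0.938400
step 4 [2y] zero: DF = P = 9081/10000 ≈ 0.908100
step 5 [2.5y] swap r/2=979/47187: DF=(1 − 979/47187·(0.995900+0.974200+0.938400+0.908100))/(1+979/47187) = 9021/10000 ≈ 0.902100
step 6 [3y] bond c/2=1/100: DF=(454611/500000 − 1/100·(0.995900+0.974200+0.938400+0.908100+0.902100))/(1+1/100) = 1707/2000 ≈ 0.853500
step 7 [3.5y] zero: DF = P = 8347/10000 ≈ 0.834700
step 8 [4y] zero: DF = P = 8019/10000 ≈ 0.801900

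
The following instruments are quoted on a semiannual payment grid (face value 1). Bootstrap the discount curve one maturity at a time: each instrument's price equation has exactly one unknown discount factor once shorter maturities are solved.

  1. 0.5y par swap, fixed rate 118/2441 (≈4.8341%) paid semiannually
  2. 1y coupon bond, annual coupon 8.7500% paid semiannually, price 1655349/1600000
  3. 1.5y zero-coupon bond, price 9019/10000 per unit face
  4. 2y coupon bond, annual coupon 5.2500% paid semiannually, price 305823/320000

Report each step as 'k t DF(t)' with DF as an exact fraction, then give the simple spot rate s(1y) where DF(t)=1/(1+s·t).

step 1 [0.5y] swap r/2=59/2441: DF=(1 − 59/2441·(0))/(1+59/2441) = 2441/2500 ≈ 0.976400
step 2 [1y] bond c/2=7/160: DF=(1655349/1600000 − 7/160·(0.976400))/(1+7/160) = 9503/10000 ≈ 0.950300
step 3 [1.5y] zero: DF = P = 9019/10000 ≈ 0.901900
step 4 [2y] bond c/2=21/800: DF=(305823/320000 − 21/800·(0.976400+0.950300+0.901900))/(1+21/800) = 8589/10000 ≈ 0.858900

1 1/2 2441/2500
2 1 9503/10000
3 3/2 9019/10000
4 2 8589/10000
s(1y) = (1/(9503/10000) − 1)/(1) = 497/9503 ≈ 5.2299%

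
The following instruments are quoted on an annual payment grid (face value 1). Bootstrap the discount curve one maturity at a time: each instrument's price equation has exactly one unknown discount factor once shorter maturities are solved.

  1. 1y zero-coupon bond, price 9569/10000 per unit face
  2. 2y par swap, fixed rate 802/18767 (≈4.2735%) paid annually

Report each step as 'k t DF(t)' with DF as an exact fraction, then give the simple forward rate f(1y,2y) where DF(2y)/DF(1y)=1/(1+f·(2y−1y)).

step 1 [1y] zero: DF = P = 9569/10000 ≈ 0.956900
step 2 [2y] swap r/1=802/18767: DF=(1 − 802/18767·(0.956900))/(1+802/18767) = 4599/5000 ≈ 0.919800

1 1 9569/10000
2 2 4599/5000
f(1y,2y) = ((9569/10000)/(4599/5000) − 1)/(1) = 53/1314 ≈ 4.0335%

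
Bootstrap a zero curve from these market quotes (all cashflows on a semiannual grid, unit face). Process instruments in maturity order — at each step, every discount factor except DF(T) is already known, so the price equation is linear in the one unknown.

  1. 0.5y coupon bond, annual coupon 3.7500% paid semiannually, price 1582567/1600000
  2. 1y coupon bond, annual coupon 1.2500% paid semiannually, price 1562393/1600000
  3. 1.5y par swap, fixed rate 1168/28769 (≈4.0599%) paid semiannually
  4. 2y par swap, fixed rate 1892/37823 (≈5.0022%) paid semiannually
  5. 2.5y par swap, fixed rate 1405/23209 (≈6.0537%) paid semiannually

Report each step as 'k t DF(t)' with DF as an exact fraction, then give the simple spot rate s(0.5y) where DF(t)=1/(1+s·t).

step 1 [0.5y] bond c/2=3/160: DF=(1582567/1600000 − 3/160·(0))/(1+3/160) = 9709/10000 ≈ 0.970900
step 2 [1y] bond c/2=1/160: DF=(1562393/1600000 − 1/160·(0.970900))/(1+1/160) = 2411/2500 ≈ 0.964400
step 3 [1.5y] swap r/2=584/28769: DF=(1 − 584/28769·(0.970900+0.964400))/(1+584/28769) = 1177/1250 ≈ 0.941600
step 4 [2y] swap r/2=946/37823: DF=(1 − 946/37823·(0.970900+0.964400+0.941600))/(1+946/37823) = 4527/5000 ≈ 0.905400
step 5 [2.5y] swap r/2=1405/46418: DF=(1 − 1405/46418·(0.970900+0.964400+0.941600+0.905400))/(1+1405/46418) = 1719/2000 ≈ 0.859500

1 1/2 9709/10000
2 1 2411/2500
3 3/2 1177/1250
4 2 4527/5000
5 5/2 1719/2000
s(0.5y) = (1/(9709/10000) − 1)/(1/2) = 582/9709 ≈ 5.9944%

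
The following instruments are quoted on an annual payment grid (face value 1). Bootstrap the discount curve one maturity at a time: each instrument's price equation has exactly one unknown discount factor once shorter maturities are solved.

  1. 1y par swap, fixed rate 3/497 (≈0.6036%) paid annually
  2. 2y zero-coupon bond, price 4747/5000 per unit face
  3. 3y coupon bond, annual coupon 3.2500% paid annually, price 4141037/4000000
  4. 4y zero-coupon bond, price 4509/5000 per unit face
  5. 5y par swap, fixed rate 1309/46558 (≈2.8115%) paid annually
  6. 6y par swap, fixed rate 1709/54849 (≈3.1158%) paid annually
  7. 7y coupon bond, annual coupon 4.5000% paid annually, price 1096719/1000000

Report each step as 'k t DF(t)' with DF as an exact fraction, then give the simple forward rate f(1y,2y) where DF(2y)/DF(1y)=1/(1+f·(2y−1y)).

step 1 [1y] swap r/1=3/497: DF=(1 − 3/497·(0))/(1+3/497) = 497/500 ≈ 0.994000
step 2 [2y] zero: DF = P = 4747/5000 ≈ 0.949400
step 3 [3y] bond c/1=13/400: DF=(4141037/4000000 − 13/400·(0.994000+0.949400))/(1+13/400) = 1883/2000 ≈ 0.941500
step 4 [4y] zero: DF = P = 4509/5000 ≈ 0.901800
step 5 [5y] swap r/1=1309/46558: DF=(1 − 1309/46558·(0.994000+0.949400+0.941500+0.901800))/(1+1309/46558) = 8691/10000 ≈ 0.869100
step 6 [6y] swap r/1=1709/54849: DF=(1 − 1709/54849·(0.994000+0.949400+0.941500+0.901800+0.869100))/(1+1709/54849) = 8291/10000 ≈ 0.829100
step 7 [7y] bond c/1=9/200: DF=(1096719/1000000 − 9/200·(0.994000+0.949400+0.941500+0.901800+0.869100+0.829100))/(1+9/200) = 8133/10000 ≈ 0.813300

1 1 497/500
2 2 4747/5000
3 3 1883/2000
4 4 4509/5000
5 5 8691/10000
6 6 8291/10000
7 7 8133/10000
f(1y,2y) = ((497/500)/(4747/5000) − 1)/(1) = 223/4747 ≈ 4.6977%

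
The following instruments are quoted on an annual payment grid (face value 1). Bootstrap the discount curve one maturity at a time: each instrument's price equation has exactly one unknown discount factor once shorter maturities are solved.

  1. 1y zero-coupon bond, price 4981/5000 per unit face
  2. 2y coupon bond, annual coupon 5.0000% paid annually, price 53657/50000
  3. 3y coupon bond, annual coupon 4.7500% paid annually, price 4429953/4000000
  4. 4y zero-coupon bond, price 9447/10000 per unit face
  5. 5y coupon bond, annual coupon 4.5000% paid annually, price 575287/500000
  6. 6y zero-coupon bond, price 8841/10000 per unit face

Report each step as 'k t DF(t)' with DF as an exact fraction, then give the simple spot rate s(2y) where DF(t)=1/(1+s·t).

step 1 [1y] zero: DF = P = 4981/5000 ≈ 0.996200
step 2 [2y] bond c/1=1/20: DF=(53657/50000 − 1/20·(0.996200))/(1+1/20) = 4873/5000 ≈ 0.974600
step 3 [3y] bond c/1=19/400: DF=(4429953/4000000 − 19/400·(0.996200+0.974600))/(1+19/400) = 9679/10000 ≈ 0.967900
step 4 [4y] zero: DF = P = 9447/10000 ≈ 0.944700
step 5 [5y] bond c/1=9/200: DF=(575287/500000 − 9/200·(0.996200+0.974600+0.967900+0.944700))/(1+9/200) = 4669/5000 ≈ 0.933800
step 6 [6y] zero: DF = P = 8841/10000 ≈ 0.884100

1 1 4981/5000
2 2 4873/5000
3 3 9679/10000
4 4 9447/10000
5 5 4669/5000
6 6 8841/10000
s(2y) = (1/(4873/5000) − 1)/(2) = 127/9746 ≈ 1.3031%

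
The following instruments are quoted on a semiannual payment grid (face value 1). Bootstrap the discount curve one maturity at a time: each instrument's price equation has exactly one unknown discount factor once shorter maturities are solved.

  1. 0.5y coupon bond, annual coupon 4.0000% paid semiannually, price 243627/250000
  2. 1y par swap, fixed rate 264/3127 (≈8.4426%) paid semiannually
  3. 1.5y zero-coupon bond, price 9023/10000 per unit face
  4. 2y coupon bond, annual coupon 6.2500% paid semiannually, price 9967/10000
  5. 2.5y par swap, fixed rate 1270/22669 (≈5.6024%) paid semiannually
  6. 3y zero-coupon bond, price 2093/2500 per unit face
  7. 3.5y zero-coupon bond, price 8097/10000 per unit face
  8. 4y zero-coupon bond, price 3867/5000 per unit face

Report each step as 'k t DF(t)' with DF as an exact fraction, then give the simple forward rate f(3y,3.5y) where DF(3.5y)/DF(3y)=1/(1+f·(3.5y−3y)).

step 1 [0.5y] bond c/2=1/50: DF=(243627/250000 − 1/50·(0))/(1+1/50) = 4777/5000 ≈ 0.955400
step 2 [1y] swap r/2=132/3127: DF=(1 − 132/3127·(0.955400))/(1+132/3127) = 1151/1250 ≈ 0.920800
step 3 [1.5y] zero: DF = P = 9023/10000 ≈ 0.902300
step 4 [2y] bond c/2=1/32: DF=(9967/10000 − 1/32·(0.955400+0.920800+0.902300))/(1+1/32) = 8823/10000 ≈ 0.882300
step 5 [2.5y] swap r/2=635/22669: DF=(1 − 635/22669·(0.955400+0.920800+0.902300+0.882300))/(1+635/22669) = 873/1000 ≈ 0.873000
step 6 [3y] zero: DF = P = 2093/2500 ≈ 0.837200
step 7 [3.5y] zero: DF = P = 8097/10000 ≈ 0.809700
step 8 [4y] zero: DF = P = 3867/5000 ≈ 0.773400

1 1/2 4777/5000
2 1 1151/1250
3 3/2 9023/10000
4 2 8823/10000
5 5/2 873/1000
6 3 2093/2500
7 7/2 8097/10000
8 4 3867/5000
f(3y,3.5y) = ((2093/2500)/(8097/10000) − 1)/(1/2) = 550/8097 ≈ 6.7926%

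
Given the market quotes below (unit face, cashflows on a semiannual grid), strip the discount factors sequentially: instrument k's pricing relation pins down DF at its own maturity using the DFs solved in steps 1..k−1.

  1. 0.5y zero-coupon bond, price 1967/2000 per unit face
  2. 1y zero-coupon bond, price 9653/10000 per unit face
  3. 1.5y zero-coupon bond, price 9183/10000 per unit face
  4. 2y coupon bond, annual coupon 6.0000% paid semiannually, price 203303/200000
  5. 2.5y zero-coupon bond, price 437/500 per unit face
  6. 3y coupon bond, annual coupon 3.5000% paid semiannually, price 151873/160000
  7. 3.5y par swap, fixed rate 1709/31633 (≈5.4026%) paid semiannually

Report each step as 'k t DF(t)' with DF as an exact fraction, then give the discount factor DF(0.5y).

1 1/2 1967/2000
2 1 9653/10000
3 3/2 9183/10000
4 2 4517/5000
5 5/2 437/500
6 3 853/1000
7 7/2 8291/10000
DF(0.5y) = 1967/2000 ≈ 0.983500

step 1 [0.5y] zero: DF = P = 1967/2000 ≈ 0.983500
step 2 [1y] zero: DF = P = 9653/10000 ≈ 0.965300
step 3 [1.5y] zero: DF = P = 9183/10000 ≈ 0.918300
step 4 [2y] bond c/2=3/100: DF=(203303/200000 − 3/100·(0.983500+0.965300+0.918300))/(1+3/100) = 4517/5000 ≈ 0.903400
step 5 [2.5y] zero: DF = P = 437/500 ≈ 0.874000
step 6 [3y] bond c/2=7/400: DF=(151873/160000 − 7/400·(0.983500+0.965300+0.918300+0.903400+0.874000))/(1+7/400) = 853/1000 ≈ 0.853000
step 7 [3.5y] swap r/2=1709/63266: DF=(1 − 1709/63266·(0.983500+0.965300+0.918300+0.903400+0.874000+0.853000))/(1+1709/63266) = 8291/10000 ≈ 0.829100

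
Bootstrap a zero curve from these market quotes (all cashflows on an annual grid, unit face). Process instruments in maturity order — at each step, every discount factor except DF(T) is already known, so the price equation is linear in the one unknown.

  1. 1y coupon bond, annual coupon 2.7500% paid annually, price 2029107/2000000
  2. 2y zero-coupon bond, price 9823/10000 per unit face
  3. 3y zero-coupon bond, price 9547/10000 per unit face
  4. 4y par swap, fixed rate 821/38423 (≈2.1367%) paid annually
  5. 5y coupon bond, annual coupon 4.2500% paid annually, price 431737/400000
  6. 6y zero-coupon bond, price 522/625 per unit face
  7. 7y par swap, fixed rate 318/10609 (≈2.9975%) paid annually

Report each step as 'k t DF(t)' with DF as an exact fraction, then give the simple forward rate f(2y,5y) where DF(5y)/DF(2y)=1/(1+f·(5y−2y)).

step 1 [1y] bond c/1=11/400: DF=(2029107/2000000 − 11/400·(0))/(1+11/400) = 4937/5000 ≈ 0.987400
step 2 [2y] zero: DF = P = 9823/10000 ≈ 0.982300
step 3 [3y] zero: DF = P = 9547/10000 ≈ 0.954700
step 4 [4y] swap r/1=821/38423: DF=(1 − 821/38423·(0.987400+0.982300+0.954700))/(1+821/38423) = 9179/10000 ≈ 0.917900
step 5 [5y] bond c/1=17/400: DF=(431737/400000 − 17/400·(0.987400+0.982300+0.954700+0.917900))/(1+17/400) = 8787/10000 ≈ 0.878700
step 6 [6y] zero: DF = P = 522/625 ≈ 0.835200
step 7 [7y] swap r/1=318/10609: DF=(1 − 318/10609·(0.987400+0.982300+0.954700+0.917900+0.878700+0.835200))/(1+318/10609) = 2023/2500 ≈ 0.809200

1 1 4937/5000
2 2 9823/10000
3 3 9547/10000
4 4 9179/10000
5 5 8787/10000
6 6 522/625
7 7 2023/2500
f(2y,5y) = ((9823/10000)/(8787/10000) − 1)/(3) = 1036/26361 ≈ 3.9300%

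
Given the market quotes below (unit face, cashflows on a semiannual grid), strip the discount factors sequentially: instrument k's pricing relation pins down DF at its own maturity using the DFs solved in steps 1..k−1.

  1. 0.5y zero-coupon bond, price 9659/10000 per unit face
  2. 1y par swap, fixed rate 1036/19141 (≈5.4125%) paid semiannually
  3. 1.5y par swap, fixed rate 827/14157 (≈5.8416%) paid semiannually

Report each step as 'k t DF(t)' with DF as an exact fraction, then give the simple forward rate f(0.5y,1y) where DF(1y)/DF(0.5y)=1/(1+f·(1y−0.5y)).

1 1/2 9659/10000
2 1 4741/5000
3 3/2 9173/10000
f(0.5y,1y) = ((9659/10000)/(4741/5000) − 1)/(1/2) = 177/4741 ≈ 3.7334%

step 1 [0.5y] zero: DF = P = 9659/10000 ≈ 0.965900
step 2 [1y] swap r/2=518/19141: DF=(1 − 518/19141·(0.965900))/(1+518/19141) = 4741/5000 ≈ 0.948200
step 3 [1.5y] swap r/2=827/28314: DF=(1 − 827/28314·(0.965900+0.948200))/(1+827/28314) = 9173/10000 ≈ 0.917300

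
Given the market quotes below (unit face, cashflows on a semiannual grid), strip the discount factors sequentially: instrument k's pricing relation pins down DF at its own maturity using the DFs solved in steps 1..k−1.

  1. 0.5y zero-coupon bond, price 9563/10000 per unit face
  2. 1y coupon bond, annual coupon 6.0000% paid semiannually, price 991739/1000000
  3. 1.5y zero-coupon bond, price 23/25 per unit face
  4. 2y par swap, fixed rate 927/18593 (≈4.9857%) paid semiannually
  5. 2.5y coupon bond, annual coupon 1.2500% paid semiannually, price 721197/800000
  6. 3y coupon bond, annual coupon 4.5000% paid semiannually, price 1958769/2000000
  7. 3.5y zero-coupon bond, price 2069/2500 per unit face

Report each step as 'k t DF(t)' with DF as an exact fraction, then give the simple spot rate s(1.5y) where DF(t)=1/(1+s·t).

1 1/2 9563/10000
2 1 187/200
3 3/2 23/25
4 2 9073/10000
5 5/2 1091/1250
6 3 1071/1250
7 7/2 2069/2500
s(1.5y) = (1/(23/25) − 1)/(3/2) = 4/69 ≈ 5.7971%

step 1 [0.5y] zero: DF = P = 9563/10000 ≈ 0.956300
step 2 [1y] bond c/2=3/100: DF=(991739/1000000 − 3/100·(0.956300))/(1+3/100) = 187/200 ≈ 0.935000
step 3 [1.5y] zero: DF = P = 23/25 ≈ 0.920000
step 4 [2y] swap r/2=927/37186: DF=(1 − 927/37186·(0.956300+0.935000+0.920000))/(1+927/37186) = 9073/10000 ≈ 0.907300
step 5 [2.5y] bond c/2=1/160: DF=(721197/800000 − 1/160·(0.956300+0.935000+0.920000+0.907300))/(1+1/160) = 1091/1250 ≈ 0.872800
step 6 [3y] bond c/2=9/400: DF=(1958769/2000000 − 9/400·(0.956300+0.935000+0.920000+0.907300+0.872800))/(1+9/400) = 1071/1250 ≈ 0.856800
step 7 [3.5y] zero: DF = P = 2069/2500 ≈ 0.827600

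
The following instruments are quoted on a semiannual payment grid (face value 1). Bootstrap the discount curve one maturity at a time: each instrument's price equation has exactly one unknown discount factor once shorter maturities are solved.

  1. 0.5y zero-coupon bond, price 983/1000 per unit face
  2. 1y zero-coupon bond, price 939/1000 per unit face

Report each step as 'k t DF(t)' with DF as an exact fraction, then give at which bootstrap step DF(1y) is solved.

1 1/2 983/1000
2 1 939/1000
DF(1y) is solved at step 2

step 1 [0.5y] zero: DF = P = 983/1000 ≈ 0.983000
step 2 [1y] zero: DF = P = 939/1000 ≈ 0.939000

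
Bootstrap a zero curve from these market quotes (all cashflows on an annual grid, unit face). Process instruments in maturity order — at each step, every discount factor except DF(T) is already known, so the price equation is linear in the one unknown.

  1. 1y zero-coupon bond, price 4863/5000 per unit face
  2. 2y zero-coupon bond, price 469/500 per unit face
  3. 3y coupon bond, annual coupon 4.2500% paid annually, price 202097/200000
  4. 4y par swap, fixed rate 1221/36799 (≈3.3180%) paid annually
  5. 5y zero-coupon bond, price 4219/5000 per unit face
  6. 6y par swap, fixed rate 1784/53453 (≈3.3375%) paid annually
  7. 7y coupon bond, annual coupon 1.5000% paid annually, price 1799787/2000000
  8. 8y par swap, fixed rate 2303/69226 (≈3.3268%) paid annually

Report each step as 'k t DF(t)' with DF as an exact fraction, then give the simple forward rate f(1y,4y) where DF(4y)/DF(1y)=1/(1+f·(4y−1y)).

1 1 4863/5000
2 2 469/500
3 3 4457/5000
4 4 8779/10000
5 5 4219/5000
6 6 1027/1250
7 7 2019/2500
8 8 7697/10000
f(1y,4y) = ((4863/5000)/(8779/10000) − 1)/(3) = 947/26337 ≈ 3.5957%

step 1 [1y] zero: DF = P = 4863/5000 ≈ 0.972600
step 2 [2y] zero: DF = P = 469/500 ≈ 0.938000
step 3 [3y] bond c/1=17/400: DF=(202097/200000 − 17/400·(0.972600+0.938000))/(1+17/400) = 4457/5000 ≈ 0.891400
step 4 [4y] swap r/1=1221/36799: DF=(1 − 1221/36799·(0.972600+0.938000+0.891400))/(1+1221/36799) = 8779/10000 ≈ 0.877900
step 5 [5y] zero: DF = P = 4219/5000 ≈ 0.843800
step 6 [6y] swap r/1=1784/53453: DF=(1 − 1784/53453·(0.972600+0.938000+0.891400+0.877900+0.843800))/(1+1784/53453) = 1027/1250 ≈ 0.821600
step 7 [7y] bond c/1=3/200: DF=(1799787/2000000 − 3/200·(0.972600+0.938000+0.891400+0.877900+0.843800+0.821600))/(1+3/200) = 2019/2500 ≈ 0.807600
step 8 [8y] swap r/1=2303/69226: DF=(1 − 2303/69226·(0.972600+0.938000+0.891400+0.877900+0.843800+0.821600+0.807600))/(1+2303/69226) = 7697/10000 ≈ 0.769700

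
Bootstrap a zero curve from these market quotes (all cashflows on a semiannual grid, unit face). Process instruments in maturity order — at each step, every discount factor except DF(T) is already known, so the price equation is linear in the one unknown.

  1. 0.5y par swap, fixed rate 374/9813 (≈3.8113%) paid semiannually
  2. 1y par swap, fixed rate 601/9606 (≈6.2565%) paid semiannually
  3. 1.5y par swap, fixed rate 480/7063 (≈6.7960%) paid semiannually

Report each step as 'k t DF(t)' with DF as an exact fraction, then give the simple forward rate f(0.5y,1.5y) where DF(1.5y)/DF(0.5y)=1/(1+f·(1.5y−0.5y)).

step 1 [0.5y] swap r/2=187/9813: DF=(1 − 187/9813·(0))/(1+187/9813) = 9813/10000 ≈ 0.981300
step 2 [1y] swap r/2=601/19212: DF=(1 − 601/19212·(0.981300))/(1+601/19212) = 9399/10000 ≈ 0.939900
step 3 [1.5y] swap r/2=240/7063: DF=(1 − 240/7063·(0.981300+0.939900))/(1+240/7063) = 113/125 ≈ 0.904000

1 1/2 9813/10000
2 1 9399/10000
3 3/2 113/125
f(0.5y,1.5y) = ((9813/10000)/(113/125) − 1)/(1) = 773/9040 ≈ 8.5509%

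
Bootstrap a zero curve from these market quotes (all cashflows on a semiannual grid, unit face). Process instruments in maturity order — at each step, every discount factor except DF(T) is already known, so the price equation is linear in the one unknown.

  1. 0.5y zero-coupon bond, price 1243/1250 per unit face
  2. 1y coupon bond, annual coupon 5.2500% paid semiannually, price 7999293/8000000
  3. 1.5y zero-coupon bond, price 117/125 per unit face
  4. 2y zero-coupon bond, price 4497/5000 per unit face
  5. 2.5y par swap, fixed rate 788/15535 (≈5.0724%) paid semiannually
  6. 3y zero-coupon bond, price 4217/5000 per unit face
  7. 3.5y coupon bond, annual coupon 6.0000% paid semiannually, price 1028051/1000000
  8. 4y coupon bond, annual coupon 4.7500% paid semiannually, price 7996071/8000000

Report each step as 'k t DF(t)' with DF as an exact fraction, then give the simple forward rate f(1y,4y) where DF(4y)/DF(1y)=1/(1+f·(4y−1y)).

1 1/2 1243/1250
2 1 9489/10000
3 3/2 117/125
4 2 4497/5000
5 5/2 4409/5000
6 3 4217/5000
7 7/2 4189/5000
8 4 2073/2500
f(1y,4y) = ((9489/10000)/(2073/2500) − 1)/(3) = 133/2764 ≈ 4.8119%

step 1 [0.5y] zero: DF = P = 1243/1250 ≈ 0.994400
step 2 [1y] bond c/2=21/800: DF=(7999293/8000000 − 21/800·(0.994400))/(1+21/800) = 9489/10000 ≈ 0.948900
step 3 [1.5y] zero: DF = P = 117/125 ≈ 0.936000
step 4 [2y] zero: DF = P = 4497/5000 ≈ 0.899400
step 5 [2.5y] swap r/2=394/15535: DF=(1 − 394/15535·(0.994400+0.948900+0.936000+0.899400))/(1+394/15535) = 4409/5000 ≈ 0.881800
step 6 [3y] zero: DF = P = 4217/5000 ≈ 0.843400
step 7 [3.5y] bond c/2=3/100: DF=(1028051/1000000 − 3/100·(0.994400+0.948900+0.936000+0.899400+0.881800+0.843400))/(1+3/100) = 4189/5000 ≈ 0.837800
step 8 [4y] bond c/2=19/800: DF=(7996071/8000000 − 19/800·(0.994400+0.948900+0.936000+0.899400+0.881800+0.843400+0.837800))/(1+19/800) = 2073/2500 ≈ 0.829200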